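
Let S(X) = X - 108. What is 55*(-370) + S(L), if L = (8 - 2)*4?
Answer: -20434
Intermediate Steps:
L = 24 (L = 6*4 = 24)
S(X) = -108 + X
55*(-370) + S(L) = 55*(-370) + (-108 + 24) = -20350 - 84 = -20434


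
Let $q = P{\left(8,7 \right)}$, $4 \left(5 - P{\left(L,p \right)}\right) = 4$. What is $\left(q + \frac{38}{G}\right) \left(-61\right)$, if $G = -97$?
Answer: $- \frac{21350}{97} \approx -220.1$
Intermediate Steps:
$P{\left(L,p \right)} = 4$ ($P{\left(L,p \right)} = 5 - 1 = 4$)
$q = 4$
$\left(q + \frac{38}{G}\right) \left(-61\right) = \left(4 + \frac{38}{-97}\right) \left(-61\right) = \left(4 + 38 \left(- \frac{1}{97}\right)\right) \left(-61\right) = \left(4 - \frac{38}{97}\right) \left(-61\right) = \frac{350}{97} \left(-61\right) = - \frac{21350}{97}$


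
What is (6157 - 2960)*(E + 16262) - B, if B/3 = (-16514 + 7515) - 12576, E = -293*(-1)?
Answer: 52991060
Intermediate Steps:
E = 293
B = -64725 (B = 3*((-16514 + 7515) - 12576) = 3*(-8999 - 12576) = 3*(-21575) = -64725)
(6157 - 2960)*(E + 16262) - B = (6157 - 2960)*(293 + 16262) - 1*(-64725) = 3197*16555 + 64725 = 52926335 + 64725 = 52991060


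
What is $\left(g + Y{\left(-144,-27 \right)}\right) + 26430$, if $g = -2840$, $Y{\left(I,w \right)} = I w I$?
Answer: $-536282$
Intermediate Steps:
$Y{\left(I,w \right)} = w I^{2}$
$\left(g + Y{\left(-144,-27 \right)}\right) + 26430 = \left(-2840 - 27 \left(-144\right)^{2}\right) + 26430 = \left(-2840 - 559872\right) + 26430 = -562712 + 26430 = -536282$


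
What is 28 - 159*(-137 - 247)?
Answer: 61084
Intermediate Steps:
28 - 159*(-137 - 247) = 28 - 159*(-384) = 28 + 61056 = 61084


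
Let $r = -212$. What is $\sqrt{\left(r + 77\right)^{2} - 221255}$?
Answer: $i \sqrt{203030} \approx 450.59 i$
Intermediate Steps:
$\sqrt{\left(r + 77\right)^{2} - 221255} = \sqrt{\left(-212 + 77\right)^{2} - 221255} = \sqrt{\left(-135\right)^{2} - 221255} = \sqrt{18225 - 221255} = \sqrt{-203030} = i \sqrt{203030}$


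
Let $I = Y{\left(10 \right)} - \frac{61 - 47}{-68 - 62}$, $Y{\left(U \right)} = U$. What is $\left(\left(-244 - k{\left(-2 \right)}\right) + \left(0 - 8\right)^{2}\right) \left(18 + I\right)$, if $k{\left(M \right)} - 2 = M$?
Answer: $- \frac{65772}{13} \approx -5059.4$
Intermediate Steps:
$k{\left(M \right)} = 2 + M$
$I = \frac{657}{65}$ ($I = 10 - \frac{61 - 47}{-68 - 62} = 10 - \frac{14}{-130} = 10 - 14 \left(- \frac{1}{130}\right) = 10 - - \frac{7}{65} = 10 + \frac{7}{65} = \frac{657}{65} \approx 10.108$)
$\left(\left(-244 - k{\left(-2 \right)}\right) + \left(0 - 8\right)^{2}\right) \left(18 + I\right) = \left(\left(-244 - \left(2 - 2\right)\right) + \left(0 - 8\right)^{2}\right) \left(18 + \frac{657}{65}\right) = \left(\left(-244 - 0\right) + \left(-8\right)^{2}\right) \frac{1827}{65} = \left(\left(-244 + 0\right) + 64\right) \frac{1827}{65} = \left(-244 + 64\right) \frac{1827}{65} = \left(-180\right) \frac{1827}{65} = - \frac{65772}{13}$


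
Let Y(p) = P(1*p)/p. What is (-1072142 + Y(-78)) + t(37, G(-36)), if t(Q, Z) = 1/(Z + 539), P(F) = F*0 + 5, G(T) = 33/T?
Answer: -539980061081/503646 ≈ -1.0721e+6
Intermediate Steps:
P(F) = 5 (P(F) = 0 + 5 = 5)
t(Q, Z) = 1/(539 + Z)
Y(p) = 5/p
(-1072142 + Y(-78)) + t(37, G(-36)) = (-1072142 + 5/(-78)) + 1/(539 + 33/(-36)) = (-1072142 + 5*(-1/78)) + 1/(539 + 33*(-1/36)) = (-1072142 - 5/78) + 1/(539 - 11/12) = -83627081/78 + 1/(6457/12) = -83627081/78 + 12/6457 = -539980061081/503646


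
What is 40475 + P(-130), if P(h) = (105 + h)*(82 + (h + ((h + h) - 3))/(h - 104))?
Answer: 2993875/78 ≈ 38383.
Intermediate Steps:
P(h) = (82 + (-3 + 3*h)/(-104 + h))*(105 + h) (P(h) = (105 + h)*(82 + (h + (2*h - 3))/(-104 + h)) = (105 + h)*(82 + (h + (-3 + 2*h))/(-104 + h)) = (105 + h)*(82 + (-3 + 3*h)/(-104 + h)) = (82 + (-3 + 3*h)/(-104 + h))*(105 + h))
40475 + P(-130) = 40475 + (-895755 + 85*(-130)² + 394*(-130))/(-104 - 130) = 40475 + (-895755 + 85*16900 - 51220)/(-234) = 40475 - (-895755 + 1436500 - 51220)/234 = 40475 - 1/234*489525 = 40475 - 163175/78 = 2993875/78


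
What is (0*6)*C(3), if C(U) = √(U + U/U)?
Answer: 0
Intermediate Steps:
C(U) = √(1 + U) (C(U) = √(U + 1) = √(1 + U))
(0*6)*C(3) = (0*6)*√(1 + 3) = 0*√4 = 0*2 = 0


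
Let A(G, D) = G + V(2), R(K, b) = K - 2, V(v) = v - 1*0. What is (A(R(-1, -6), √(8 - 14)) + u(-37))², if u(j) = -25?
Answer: 676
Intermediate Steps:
V(v) = v (V(v) = v + 0 = v)
R(K, b) = -2 + K
A(G, D) = 2 + G (A(G, D) = G + 2 = 2 + G)
(A(R(-1, -6), √(8 - 14)) + u(-37))² = ((2 + (-2 - 1)) - 25)² = ((2 - 3) - 25)² = (-1 - 25)² = (-26)² = 676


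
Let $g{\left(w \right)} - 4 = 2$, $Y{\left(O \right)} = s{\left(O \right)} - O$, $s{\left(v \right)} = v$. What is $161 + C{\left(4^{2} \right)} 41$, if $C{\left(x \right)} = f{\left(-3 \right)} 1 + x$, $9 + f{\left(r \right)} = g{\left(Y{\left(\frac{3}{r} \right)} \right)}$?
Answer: $694$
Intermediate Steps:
$Y{\left(O \right)} = 0$ ($Y{\left(O \right)} = O - O = 0$)
$g{\left(w \right)} = 6$ ($g{\left(w \right)} = 4 + 2 = 6$)
$f{\left(r \right)} = -3$ ($f{\left(r \right)} = -9 + 6 = -3$)
$C{\left(x \right)} = -3 + x$ ($C{\left(x \right)} = \left(-3\right) 1 + x = -3 + x$)
$161 + C{\left(4^{2} \right)} 41 = 161 + \left(-3 + 4^{2}\right) 41 = 161 + \left(-3 + 16\right) 41 = 161 + 13 \cdot 41 = 161 + 533 = 694$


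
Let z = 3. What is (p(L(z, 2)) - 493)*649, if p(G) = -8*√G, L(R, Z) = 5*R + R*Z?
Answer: -319957 - 5192*√21 ≈ -3.4375e+5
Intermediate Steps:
(p(L(z, 2)) - 493)*649 = (-8*√3*√(5 + 2) - 493)*649 = (-8*√21 - 493)*649 = (-493 - 8*√21)*649 = -319957 - 5192*√21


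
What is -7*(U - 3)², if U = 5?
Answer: -28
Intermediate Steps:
-7*(U - 3)² = -7*(5 - 3)² = -7*2² = -7*4 = -28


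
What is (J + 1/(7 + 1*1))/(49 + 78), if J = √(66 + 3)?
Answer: 1/1016 + √69/127 ≈ 0.066391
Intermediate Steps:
J = √69 ≈ 8.3066
(J + 1/(7 + 1*1))/(49 + 78) = (√69 + 1/(7 + 1*1))/(49 + 78) = (√69 + 1/(7 + 1))/127 = (√69 + 1/8)*(1/127) = (√69 + ⅛)*(1/127) = (⅛ + √69)*(1/127) = 1/1016 + √69/127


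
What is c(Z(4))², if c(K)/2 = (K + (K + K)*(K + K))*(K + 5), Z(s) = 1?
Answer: 3600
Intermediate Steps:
c(K) = 2*(5 + K)*(K + 4*K²) (c(K) = 2*((K + (K + K)*(K + K))*(K + 5)) = 2*((K + (2*K)*(2*K))*(5 + K)) = 2*((K + 4*K²)*(5 + K)) = 2*((5 + K)*(K + 4*K²)) = 2*(5 + K)*(K + 4*K²))
c(Z(4))² = (2*1*(5 + 4*1² + 21*1))² = (2*1*(5 + 4*1 + 21))² = (2*1*(5 + 4 + 21))² = (2*1*30)² = 60² = 3600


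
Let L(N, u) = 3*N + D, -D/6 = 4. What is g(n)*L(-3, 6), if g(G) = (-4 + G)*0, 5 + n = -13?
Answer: 0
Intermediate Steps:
n = -18 (n = -5 - 13 = -18)
D = -24 (D = -6*4 = -24)
g(G) = 0
L(N, u) = -24 + 3*N (L(N, u) = 3*N - 24 = -24 + 3*N)
g(n)*L(-3, 6) = 0*(-24 + 3*(-3)) = 0*(-24 - 9) = 0*(-33) = 0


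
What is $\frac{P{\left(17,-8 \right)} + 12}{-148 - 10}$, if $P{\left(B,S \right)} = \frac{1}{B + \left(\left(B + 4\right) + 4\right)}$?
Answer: $- \frac{505}{6636} \approx -0.0761$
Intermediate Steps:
$P{\left(B,S \right)} = \frac{1}{8 + 2 B}$ ($P{\left(B,S \right)} = \frac{1}{B + \left(\left(4 + B\right) + 4\right)} = \frac{1}{B + \left(8 + B\right)} = \frac{1}{8 + 2 B}$)
$\frac{P{\left(17,-8 \right)} + 12}{-148 - 10} = \frac{\frac{1}{2 \left(4 + 17\right)} + 12}{-148 - 10} = \frac{\frac{1}{2 \cdot 21} + 12}{-158} = \left(\frac{1}{2} \cdot \frac{1}{21} + 12\right) \left(- \frac{1}{158}\right) = \left(\frac{1}{42} + 12\right) \left(- \frac{1}{158}\right) = \frac{505}{42} \left(- \frac{1}{158}\right) = - \frac{505}{6636}$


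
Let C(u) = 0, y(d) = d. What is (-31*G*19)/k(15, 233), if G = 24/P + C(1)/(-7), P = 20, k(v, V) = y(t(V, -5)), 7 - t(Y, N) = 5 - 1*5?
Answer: -3534/35 ≈ -100.97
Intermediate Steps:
t(Y, N) = 7 (t(Y, N) = 7 - (5 - 1*5) = 7 - (5 - 5) = 7 - 1*0 = 7 + 0 = 7)
k(v, V) = 7
G = 6/5 (G = 24/20 + 0/(-7) = 24*(1/20) + 0*(-1/7) = 6/5 + 0 = 6/5 ≈ 1.2000)
(-31*G*19)/k(15, 233) = (-31*6/5*19)/7 = -186/5*19*(1/7) = -3534/5*1/7 = -3534/35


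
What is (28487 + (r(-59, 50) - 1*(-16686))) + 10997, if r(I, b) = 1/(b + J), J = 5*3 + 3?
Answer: 3819561/68 ≈ 56170.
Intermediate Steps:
J = 18 (J = 15 + 3 = 18)
r(I, b) = 1/(18 + b) (r(I, b) = 1/(b + 18) = 1/(18 + b))
(28487 + (r(-59, 50) - 1*(-16686))) + 10997 = (28487 + (1/(18 + 50) - 1*(-16686))) + 10997 = (28487 + (1/68 + 16686)) + 10997 = (28487 + 1134649/68) + 10997 = 3071765/68 + 10997 = 3819561/68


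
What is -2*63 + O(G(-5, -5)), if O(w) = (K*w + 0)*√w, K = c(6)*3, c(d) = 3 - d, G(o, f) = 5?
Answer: -126 - 45*√5 ≈ -226.62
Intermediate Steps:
K = -9 (K = (3 - 1*6)*3 = (3 - 6)*3 = -3*3 = -9)
O(w) = -9*w^(3/2) (O(w) = (-9*w + 0)*√w = (-9*w)*√w = -9*w^(3/2))
-2*63 + O(G(-5, -5)) = -2*63 - 45*√5 = -126 - 45*√5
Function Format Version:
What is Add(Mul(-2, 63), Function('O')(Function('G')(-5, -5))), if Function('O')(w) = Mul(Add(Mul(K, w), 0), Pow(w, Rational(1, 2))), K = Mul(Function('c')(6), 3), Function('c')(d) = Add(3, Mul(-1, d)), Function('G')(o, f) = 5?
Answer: Add(-126, Mul(-45, Pow(5, Rational(1, 2)))) ≈ -226.62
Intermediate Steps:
K = -9 (K = Mul(Add(3, Mul(-1, 6)), 3) = Mul(Add(3, -6), 3) = Mul(-3, 3) = -9)
Function('O')(w) = Mul(-9, Pow(w, Rational(3, 2))) (Function('O')(w) = Mul(Add(Mul(-9, w), 0), Pow(w, Rational(1, 2))) = Mul(Mul(-9, w), Pow(w, Rational(1, 2))) = Mul(-9, Pow(w, Rational(3, 2))))
Add(Mul(-2, 63), Function('O')(Function('G')(-5, -5))) = Add(Mul(-2, 63), Mul(-9, Pow(5, Rational(3, 2)))) = Add(-126, Mul(-9, Mul(5, Pow(5, Rational(1, 2))))) = Add(-126, Mul(-45, Pow(5, Rational(1, 2))))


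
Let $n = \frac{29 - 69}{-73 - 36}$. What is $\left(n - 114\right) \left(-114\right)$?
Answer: $\frac{1412004}{109} \approx 12954.0$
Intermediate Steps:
$n = \frac{40}{109}$ ($n = - \frac{40}{-109} = \left(-40\right) \left(- \frac{1}{109}\right) = \frac{40}{109} \approx 0.36697$)
$\left(n - 114\right) \left(-114\right) = \left(\frac{40}{109} - 114\right) \left(-114\right) = \left(- \frac{12386}{109}\right) \left(-114\right) = \frac{1412004}{109}$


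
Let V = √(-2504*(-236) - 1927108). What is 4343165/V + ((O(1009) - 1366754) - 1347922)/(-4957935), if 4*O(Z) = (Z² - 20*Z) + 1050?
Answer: 9859753/19831740 - 4343165*I*√334041/668082 ≈ 0.49717 - 3757.3*I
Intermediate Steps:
O(Z) = 525/2 - 5*Z + Z²/4 (O(Z) = ((Z² - 20*Z) + 1050)/4 = (1050 + Z² - 20*Z)/4 = 525/2 - 5*Z + Z²/4)
V = 2*I*√334041 (V = √(590944 - 1927108) = √(-1336164) = 2*I*√334041 ≈ 1155.9*I)
4343165/V + ((O(1009) - 1366754) - 1347922)/(-4957935) = 4343165/((2*I*√334041)) + (((525/2 - 5*1009 + (¼)*1009²) - 1366754) - 1347922)/(-4957935) = 4343165*(-I*√334041/668082) + (((525/2 - 5045 + (¼)*1018081) - 1366754) - 1347922)*(-1/4957935) = -4343165*I*√334041/668082 + (((525/2 - 5045 + 1018081/4) - 1366754) - 1347922)*(-1/4957935) = -4343165*I*√334041/668082 + ((998951/4 - 1366754) - 1347922)*(-1/4957935) = -4343165*I*√334041/668082 + (-4468065/4 - 1347922)*(-1/4957935) = -4343165*I*√334041/668082 - 9859753/4*(-1/4957935) = -4343165*I*√334041/668082 + 9859753/19831740 = 9859753/19831740 - 4343165*I*√334041/668082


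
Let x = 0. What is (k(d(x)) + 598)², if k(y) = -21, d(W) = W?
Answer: 332929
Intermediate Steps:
(k(d(x)) + 598)² = (-21 + 598)² = 577² = 332929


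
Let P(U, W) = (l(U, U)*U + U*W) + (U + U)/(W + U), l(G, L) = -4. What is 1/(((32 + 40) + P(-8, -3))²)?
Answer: 121/2027776 ≈ 5.9671e-5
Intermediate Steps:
P(U, W) = -4*U + U*W + 2*U/(U + W) (P(U, W) = (-4*U + U*W) + (U + U)/(W + U) = (-4*U + U*W) + (2*U)/(U + W) = (-4*U + U*W) + 2*U/(U + W) = -4*U + U*W + 2*U/(U + W))
1/(((32 + 40) + P(-8, -3))²) = 1/(((32 + 40) - 8*(2 + (-3)² - 4*(-8) - 4*(-3) - 8*(-3))/(-8 - 3))²) = 1/((72 - 8*(2 + 9 + 32 + 12 + 24)/(-11))²) = 1/((72 - 8*(-1/11)*79)²) = 1/((72 + 632/11)²) = 1/((1424/11)²) = 1/(2027776/121) = 121/2027776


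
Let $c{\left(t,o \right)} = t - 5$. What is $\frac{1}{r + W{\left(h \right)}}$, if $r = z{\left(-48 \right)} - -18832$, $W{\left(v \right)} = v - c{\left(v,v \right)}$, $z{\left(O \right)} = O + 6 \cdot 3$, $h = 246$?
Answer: $\frac{1}{18807} \approx 5.3172 \cdot 10^{-5}$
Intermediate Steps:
$c{\left(t,o \right)} = -5 + t$
$z{\left(O \right)} = 18 + O$ ($z{\left(O \right)} = O + 18 = 18 + O$)
$W{\left(v \right)} = 5$ ($W{\left(v \right)} = v - \left(-5 + v\right) = 5$)
$r = 18802$ ($r = \left(18 - 48\right) - -18832 = -30 + 18832 = 18802$)
$\frac{1}{r + W{\left(h \right)}} = \frac{1}{18802 + 5} = \frac{1}{18807}$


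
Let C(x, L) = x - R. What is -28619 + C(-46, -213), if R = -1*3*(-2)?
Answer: -28671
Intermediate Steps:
R = 6 (R = -3*(-2) = 6)
C(x, L) = -6 + x (C(x, L) = x - 1*6 = x - 6 = -6 + x)
-28619 + C(-46, -213) = -28619 + (-6 - 46) = -28619 - 52 = -28671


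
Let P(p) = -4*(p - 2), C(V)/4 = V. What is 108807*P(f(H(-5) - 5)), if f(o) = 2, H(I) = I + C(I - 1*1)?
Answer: 0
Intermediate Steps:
C(V) = 4*V
H(I) = -4 + 5*I (H(I) = I + 4*(I - 1*1) = I + 4*(I - 1) = I + 4*(-1 + I) = I + (-4 + 4*I) = -4 + 5*I)
P(p) = 8 - 4*p (P(p) = -4*(-2 + p) = 8 - 4*p)
108807*P(f(H(-5) - 5)) = 108807*(8 - 4*2) = 108807*(8 - 8) = 108807*0 = 0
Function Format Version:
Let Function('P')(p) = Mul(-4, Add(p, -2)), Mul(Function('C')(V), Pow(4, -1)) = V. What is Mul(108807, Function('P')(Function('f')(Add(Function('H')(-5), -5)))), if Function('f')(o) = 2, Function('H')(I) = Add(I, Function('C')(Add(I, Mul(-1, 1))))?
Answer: 0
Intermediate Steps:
Function('C')(V) = Mul(4, V)
Function('H')(I) = Add(-4, Mul(5, I)) (Function('H')(I) = Add(I, Mul(4, Add(I, Mul(-1, 1)))) = Add(I, Mul(4, Add(I, -1))) = Add(I, Mul(4, Add(-1, I))) = Add(I, Add(-4, Mul(4, I))) = Add(-4, Mul(5, I)))
Function('P')(p) = Add(8, Mul(-4, p)) (Function('P')(p) = Mul(-4, Add(-2, p)) = Add(8, Mul(-4, p)))
Mul(108807, Function('P')(Function('f')(Add(Function('H')(-5), -5)))) = Mul(108807, Add(8, Mul(-4, 2))) = Mul(108807, Add(8, -8)) = Mul(108807, 0) = 0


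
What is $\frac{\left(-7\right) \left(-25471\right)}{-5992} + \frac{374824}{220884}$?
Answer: $- \frac{1326321755}{47269176} \approx -28.059$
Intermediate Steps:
$\frac{\left(-7\right) \left(-25471\right)}{-5992} + \frac{374824}{220884} = 178297 \left(- \frac{1}{5992}\right) + 374824 \cdot \frac{1}{220884} = - \frac{25471}{856} + \frac{93706}{55221} = - \frac{1326321755}{47269176}$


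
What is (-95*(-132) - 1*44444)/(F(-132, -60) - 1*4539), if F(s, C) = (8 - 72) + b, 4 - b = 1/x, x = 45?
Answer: 358920/51739 ≈ 6.9371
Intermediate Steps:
b = 179/45 (b = 4 - 1/45 = 179/45 ≈ 3.9778)
F(s, C) = -2701/45 (F(s, C) = (8 - 72) + 179/45 = -64 + 179/45 = -2701/45)
(-95*(-132) - 1*44444)/(F(-132, -60) - 1*4539) = (-95*(-132) - 1*44444)/(-2701/45 - 1*4539) = (12540 - 44444)/(-2701/45 - 4539) = -31904/(-206956/45) = -31904*(-45/206956) = 358920/51739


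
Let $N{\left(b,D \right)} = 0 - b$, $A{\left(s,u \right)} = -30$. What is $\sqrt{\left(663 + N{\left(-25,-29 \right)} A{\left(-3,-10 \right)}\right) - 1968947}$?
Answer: $i \sqrt{1969034} \approx 1403.2 i$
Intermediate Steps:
$N{\left(b,D \right)} = - b$
$\sqrt{\left(663 + N{\left(-25,-29 \right)} A{\left(-3,-10 \right)}\right) - 1968947} = \sqrt{\left(663 + \left(-1\right) \left(-25\right) \left(-30\right)\right) - 1968947} = \sqrt{\left(663 + 25 \left(-30\right)\right) - 1968947} = \sqrt{\left(663 - 750\right) - 1968947} = \sqrt{-87 - 1968947} = \sqrt{-1969034} = i \sqrt{1969034}$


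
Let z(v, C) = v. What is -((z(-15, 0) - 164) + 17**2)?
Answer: -110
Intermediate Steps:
-((z(-15, 0) - 164) + 17**2) = -((-15 - 164) + 17**2) = -(-179 + 289) = -1*110 = -110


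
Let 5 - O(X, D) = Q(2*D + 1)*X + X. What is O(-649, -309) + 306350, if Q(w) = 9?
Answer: 312845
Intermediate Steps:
O(X, D) = 5 - 10*X (O(X, D) = 5 - (9*X + X) = 5 - 10*X)
O(-649, -309) + 306350 = (5 - 10*(-649)) + 306350 = (5 + 6490) + 306350 = 6495 + 306350 = 312845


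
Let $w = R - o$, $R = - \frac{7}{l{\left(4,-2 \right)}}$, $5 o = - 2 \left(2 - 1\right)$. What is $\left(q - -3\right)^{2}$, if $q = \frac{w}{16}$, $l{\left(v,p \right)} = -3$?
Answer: $\frac{579121}{57600} \approx 10.054$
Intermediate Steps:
$o = - \frac{2}{5}$ ($o = \frac{\left(-2\right) \left(2 - 1\right)}{5} = \frac{\left(-2\right) 1}{5} = \frac{1}{5} \left(-2\right) = - \frac{2}{5} \approx -0.4$)
$R = \frac{7}{3}$ ($R = - \frac{7}{-3} = \left(-7\right) \left(- \frac{1}{3}\right) = \frac{7}{3} \approx 2.3333$)
$w = \frac{41}{15}$ ($w = \frac{7}{3} - - \frac{2}{5} = \frac{7}{3} + \frac{2}{5} = \frac{41}{15} \approx 2.7333$)
$q = \frac{41}{240}$ ($q = \frac{41}{15 \cdot 16} = \frac{41}{15} \cdot \frac{1}{16} = \frac{41}{240} \approx 0.17083$)
$\left(q - -3\right)^{2} = \left(\frac{41}{240} - -3\right)^{2} = \left(\frac{41}{240} + 3\right)^{2} = \left(\frac{761}{240}\right)^{2} = \frac{579121}{57600}$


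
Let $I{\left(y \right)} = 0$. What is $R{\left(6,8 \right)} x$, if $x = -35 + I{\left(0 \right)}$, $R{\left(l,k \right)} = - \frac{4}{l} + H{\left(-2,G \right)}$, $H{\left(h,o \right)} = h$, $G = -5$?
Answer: $\frac{280}{3} \approx 93.333$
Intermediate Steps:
$R{\left(l,k \right)} = -2 - \frac{4}{l}$ ($R{\left(l,k \right)} = - \frac{4}{l} - 2 = -2 - \frac{4}{l}$)
$x = -35$ ($x = -35 + 0 = -35$)
$R{\left(6,8 \right)} x = \left(-2 - \frac{4}{6}\right) \left(-35\right) = \left(-2 - \frac{2}{3}\right) \left(-35\right) = \left(- \frac{8}{3}\right) \left(-35\right) = \frac{280}{3}$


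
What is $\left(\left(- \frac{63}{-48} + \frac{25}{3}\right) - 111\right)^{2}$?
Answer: $\frac{23668225}{2304} \approx 10273.0$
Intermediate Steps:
$\left(\left(- \frac{63}{-48} + \frac{25}{3}\right) - 111\right)^{2} = \left(\left(\left(-63\right) \left(- \frac{1}{48}\right) + 25 \cdot \frac{1}{3}\right) - 111\right)^{2} = \left(\left(\frac{21}{16} + \frac{25}{3}\right) - 111\right)^{2} = \left(\frac{463}{48} - 111\right)^{2} = \left(- \frac{4865}{48}\right)^{2} = \frac{23668225}{2304}$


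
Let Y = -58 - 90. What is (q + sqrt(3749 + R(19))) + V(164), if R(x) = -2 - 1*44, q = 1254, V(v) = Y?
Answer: 1106 + 23*sqrt(7) ≈ 1166.9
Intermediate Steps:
Y = -148
V(v) = -148
R(x) = -46 (R(x) = -2 - 44 = -46)
(q + sqrt(3749 + R(19))) + V(164) = (1254 + sqrt(3749 - 46)) - 148 = (1254 + sqrt(3703)) - 148 = (1254 + 23*sqrt(7)) - 148 = 1106 + 23*sqrt(7)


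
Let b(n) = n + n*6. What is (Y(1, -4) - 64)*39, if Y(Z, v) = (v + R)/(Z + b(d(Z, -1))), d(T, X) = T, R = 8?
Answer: -4953/2 ≈ -2476.5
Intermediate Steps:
b(n) = 7*n (b(n) = n + 6*n = 7*n)
Y(Z, v) = (8 + v)/(8*Z) (Y(Z, v) = (v + 8)/(Z + 7*Z) = (8 + v)/((8*Z)) = (8 + v)*(1/(8*Z)) = (8 + v)/(8*Z))
(Y(1, -4) - 64)*39 = ((⅛)*(8 - 4)/1 - 64)*39 = ((⅛)*1*4 - 64)*39 = (½ - 64)*39 = -127/2*39 = -4953/2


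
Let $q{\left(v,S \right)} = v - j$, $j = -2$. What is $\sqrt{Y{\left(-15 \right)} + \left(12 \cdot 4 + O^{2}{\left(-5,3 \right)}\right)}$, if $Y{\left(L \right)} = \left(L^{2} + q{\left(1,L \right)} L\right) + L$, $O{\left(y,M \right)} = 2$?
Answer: $\sqrt{217} \approx 14.731$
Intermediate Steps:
$q{\left(v,S \right)} = 2 + v$ ($q{\left(v,S \right)} = v - -2 = v + 2 = 2 + v$)
$Y{\left(L \right)} = L^{2} + 4 L$ ($Y{\left(L \right)} = \left(L^{2} + \left(2 + 1\right) L\right) + L = \left(L^{2} + 3 L\right) + L = L^{2} + 4 L$)
$\sqrt{Y{\left(-15 \right)} + \left(12 \cdot 4 + O^{2}{\left(-5,3 \right)}\right)} = \sqrt{- 15 \left(4 - 15\right) + \left(12 \cdot 4 + 2^{2}\right)} = \sqrt{\left(-15\right) \left(-11\right) + \left(48 + 4\right)} = \sqrt{165 + 52} = \sqrt{217}$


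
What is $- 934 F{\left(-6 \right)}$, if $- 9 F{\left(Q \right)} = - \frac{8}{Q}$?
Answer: $\frac{3736}{27} \approx 138.37$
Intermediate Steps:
$F{\left(Q \right)} = \frac{8}{9 Q}$ ($F{\left(Q \right)} = - \frac{\left(-8\right) \frac{1}{Q}}{9} = \frac{8}{9 Q}$)
$- 934 F{\left(-6 \right)} = - 934 \frac{8}{9 \left(-6\right)} = - 934 \cdot \frac{8}{9} \left(- \frac{1}{6}\right) = \left(-934\right) \left(- \frac{4}{27}\right) = \frac{3736}{27}$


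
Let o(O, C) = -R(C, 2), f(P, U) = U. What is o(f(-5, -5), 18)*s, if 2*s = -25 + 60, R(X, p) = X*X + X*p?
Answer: -6300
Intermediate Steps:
R(X, p) = X**2 + X*p
o(O, C) = -C*(2 + C) (o(O, C) = -C*(C + 2) = -C*(2 + C))
s = 35/2 (s = (-25 + 60)/2 = (1/2)*35 = 35/2 ≈ 17.500)
o(f(-5, -5), 18)*s = -1*18*(2 + 18)*(35/2) = -1*18*20*(35/2) = -360*35/2 = -6300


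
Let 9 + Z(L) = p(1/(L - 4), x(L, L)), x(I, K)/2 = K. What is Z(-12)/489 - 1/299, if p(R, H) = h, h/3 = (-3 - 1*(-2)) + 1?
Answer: -1060/48737 ≈ -0.021749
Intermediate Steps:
x(I, K) = 2*K
h = 0 (h = 3*((-3 - 1*(-2)) + 1) = 3*((-3 + 2) + 1) = 3*(-1 + 1) = 3*0 = 0)
p(R, H) = 0
Z(L) = -9 (Z(L) = -9 + 0 = -9)
Z(-12)/489 - 1/299 = -9/489 - 1/299 = -9*1/489 - 1*1/299 = -3/163 - 1/299 = -1060/48737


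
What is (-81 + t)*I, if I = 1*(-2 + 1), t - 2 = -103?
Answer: 182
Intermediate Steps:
t = -101 (t = 2 - 103 = -101)
I = -1 (I = 1*(-1) = -1)
(-81 + t)*I = (-81 - 101)*(-1) = -182*(-1) = 182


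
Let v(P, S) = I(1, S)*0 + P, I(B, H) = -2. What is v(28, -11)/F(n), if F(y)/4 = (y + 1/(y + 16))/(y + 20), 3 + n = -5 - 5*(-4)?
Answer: 6272/337 ≈ 18.611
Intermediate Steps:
v(P, S) = P (v(P, S) = -2*0 + P = 0 + P = P)
n = 12 (n = -3 + (-5 - 5*(-4)) = -3 + (-5 + 20) = -3 + 15 = 12)
F(y) = 4*(y + 1/(16 + y))/(20 + y) (F(y) = 4*((y + 1/(y + 16))/(y + 20)) = 4*((y + 1/(16 + y))/(20 + y)) = 4*(y + 1/(16 + y))/(20 + y))
v(28, -11)/F(n) = 28/((4*(1 + 12² + 16*12)/(320 + 12² + 36*12))) = 28/((4*(1 + 144 + 192)/(320 + 144 + 432))) = 28/((4*337/896)) = 28/((4*(1/896)*337)) = 28/(337/224) = 28*(224/337) = 6272/337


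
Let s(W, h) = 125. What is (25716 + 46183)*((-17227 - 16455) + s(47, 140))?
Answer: -2412714743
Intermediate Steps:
(25716 + 46183)*((-17227 - 16455) + s(47, 140)) = (25716 + 46183)*((-17227 - 16455) + 125) = 71899*(-33682 + 125) = 71899*(-33557) = -2412714743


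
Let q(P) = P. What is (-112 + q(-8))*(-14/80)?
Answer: 21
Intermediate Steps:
(-112 + q(-8))*(-14/80) = (-112 - 8)*(-14/80) = -(-1680)/80 = -120*(-7/40) = 21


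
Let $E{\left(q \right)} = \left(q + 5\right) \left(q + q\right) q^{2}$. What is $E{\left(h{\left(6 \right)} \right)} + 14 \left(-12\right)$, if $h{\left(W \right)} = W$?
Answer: $4584$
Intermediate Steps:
$E{\left(q \right)} = 2 q^{3} \left(5 + q\right)$ ($E{\left(q \right)} = \left(5 + q\right) 2 q q^{2} = 2 q \left(5 + q\right) q^{2} = 2 q^{3} \left(5 + q\right)$)
$E{\left(h{\left(6 \right)} \right)} + 14 \left(-12\right) = 2 \cdot 6^{3} \left(5 + 6\right) + 14 \left(-12\right) = 2 \cdot 216 \cdot 11 - 168 = 4752 - 168 = 4584$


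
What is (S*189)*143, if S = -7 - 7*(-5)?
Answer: 756756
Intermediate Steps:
S = 28 (S = -7 + 35 = 28)
(S*189)*143 = (28*189)*143 = 5292*143 = 756756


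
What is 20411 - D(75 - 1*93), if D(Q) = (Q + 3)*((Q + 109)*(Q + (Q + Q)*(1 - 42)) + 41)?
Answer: 2011196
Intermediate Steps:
D(Q) = (3 + Q)*(41 - 81*Q*(109 + Q)) (D(Q) = (3 + Q)*((109 + Q)*(Q + (2*Q)*(-41)) + 41) = (3 + Q)*((109 + Q)*(Q - 82*Q) + 41) = (3 + Q)*((109 + Q)*(-81*Q) + 41) = (3 + Q)*(-81*Q*(109 + Q) + 41) = (3 + Q)*(41 - 81*Q*(109 + Q)))
20411 - D(75 - 1*93) = 20411 - (123 - 26446*(75 - 1*93) - 9072*(75 - 1*93)² - 81*(75 - 1*93)³) = 20411 - (123 - 26446*(75 - 93) - 9072*(75 - 93)² - 81*(75 - 93)³) = 20411 - (123 - 26446*(-18) - 9072*(-18)² - 81*(-18)³) = 20411 - (123 + 476028 - 9072*324 - 81*(-5832)) = 20411 - (123 + 476028 - 2939328 + 472392) = 20411 - 1*(-1990785) = 20411 + 1990785 = 2011196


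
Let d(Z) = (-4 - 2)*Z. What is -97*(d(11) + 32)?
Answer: 3298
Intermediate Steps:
d(Z) = -6*Z
-97*(d(11) + 32) = -97*(-6*11 + 32) = -97*(-66 + 32) = -97*(-34) = 3298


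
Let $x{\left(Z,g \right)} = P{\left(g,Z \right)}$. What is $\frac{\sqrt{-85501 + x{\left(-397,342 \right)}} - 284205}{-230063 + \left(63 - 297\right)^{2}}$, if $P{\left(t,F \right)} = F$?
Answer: $\frac{284205}{175307} - \frac{i \sqrt{85898}}{175307} \approx 1.6212 - 0.0016718 i$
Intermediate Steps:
$x{\left(Z,g \right)} = Z$
$\frac{\sqrt{-85501 + x{\left(-397,342 \right)}} - 284205}{-230063 + \left(63 - 297\right)^{2}} = \frac{\sqrt{-85501 - 397} - 284205}{-230063 + \left(63 - 297\right)^{2}} = \frac{\sqrt{-85898} - 284205}{-230063 + \left(-234\right)^{2}} = \frac{i \sqrt{85898} - 284205}{-230063 + 54756} = \frac{-284205 + i \sqrt{85898}}{-175307} = \left(-284205 + i \sqrt{85898}\right) \left(- \frac{1}{175307}\right) = \frac{284205}{175307} - \frac{i \sqrt{85898}}{175307}$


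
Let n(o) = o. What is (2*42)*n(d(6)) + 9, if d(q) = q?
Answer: 513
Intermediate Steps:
(2*42)*n(d(6)) + 9 = (2*42)*6 + 9 = 84*6 + 9 = 504 + 9 = 513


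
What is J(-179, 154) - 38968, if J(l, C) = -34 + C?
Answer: -38848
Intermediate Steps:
J(-179, 154) - 38968 = (-34 + 154) - 38968 = 120 - 38968 = -38848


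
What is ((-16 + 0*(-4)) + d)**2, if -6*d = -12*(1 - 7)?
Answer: 784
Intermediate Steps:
d = -12 (d = -(-2)*(1 - 7) = -(-2)*(-6) = -1/6*72 = -12)
((-16 + 0*(-4)) + d)**2 = ((-16 + 0*(-4)) - 12)**2 = ((-16 + 0) - 12)**2 = (-16 - 12)**2 = (-28)**2 = 784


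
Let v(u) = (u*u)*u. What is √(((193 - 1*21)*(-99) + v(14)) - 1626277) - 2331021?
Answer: -2331021 + I*√1640561 ≈ -2.331e+6 + 1280.8*I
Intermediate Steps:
v(u) = u³ (v(u) = u²*u = u³)
√(((193 - 1*21)*(-99) + v(14)) - 1626277) - 2331021 = √(((193 - 1*21)*(-99) + 14³) - 1626277) - 2331021 = √(((193 - 21)*(-99) + 2744) - 1626277) - 2331021 = √((172*(-99) + 2744) - 1626277) - 2331021 = √((-17028 + 2744) - 1626277) - 2331021 = √(-14284 - 1626277) - 2331021 = √(-1640561) - 2331021 = I*√1640561 - 2331021 = -2331021 + I*√1640561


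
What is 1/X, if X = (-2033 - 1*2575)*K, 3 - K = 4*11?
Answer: 1/188928 ≈ 5.2930e-6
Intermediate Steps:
K = -41 (K = 3 - 4*11 = 3 - 1*44 = 3 - 44 = -41)
X = 188928 (X = (-2033 - 1*2575)*(-41) = (-2033 - 2575)*(-41) = -4608*(-41) = 188928)
1/X = 1/188928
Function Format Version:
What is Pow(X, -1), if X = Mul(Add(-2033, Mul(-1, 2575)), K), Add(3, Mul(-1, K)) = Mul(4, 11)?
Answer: Rational(1, 188928) ≈ 5.2930e-6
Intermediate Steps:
K = -41 (K = Add(3, Mul(-1, Mul(4, 11))) = Add(3, Mul(-1, 44)) = Add(3, -44) = -41)
X = 188928 (X = Mul(Add(-2033, Mul(-1, 2575)), -41) = Mul(Add(-2033, -2575), -41) = Mul(-4608, -41) = 188928)
Pow(X, -1) = Pow(188928, -1) = Rational(1, 188928)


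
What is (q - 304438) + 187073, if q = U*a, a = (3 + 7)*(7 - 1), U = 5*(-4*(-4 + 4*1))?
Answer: -117365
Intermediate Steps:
U = 0 (U = 5*(-4*(-4 + 4)) = 5*(-4*0) = 5*0 = 0)
a = 60 (a = 10*6 = 60)
q = 0 (q = 0*60 = 0)
(q - 304438) + 187073 = (0 - 304438) + 187073 = -304438 + 187073 = -117365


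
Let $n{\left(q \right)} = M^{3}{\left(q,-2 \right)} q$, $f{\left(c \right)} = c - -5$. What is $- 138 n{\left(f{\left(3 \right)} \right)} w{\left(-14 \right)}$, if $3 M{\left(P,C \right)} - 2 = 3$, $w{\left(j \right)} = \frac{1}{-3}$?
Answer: $\frac{46000}{27} \approx 1703.7$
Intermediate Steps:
$w{\left(j \right)} = - \frac{1}{3}$
$M{\left(P,C \right)} = \frac{5}{3}$ ($M{\left(P,C \right)} = \frac{2}{3} + \frac{1}{3} \cdot 3 = \frac{2}{3} + 1 = \frac{5}{3}$)
$f{\left(c \right)} = 5 + c$ ($f{\left(c \right)} = c + 5 = 5 + c$)
$n{\left(q \right)} = \frac{125 q}{27}$ ($n{\left(q \right)} = \left(\frac{5}{3}\right)^{3} q = \frac{125 q}{27}$)
$- 138 n{\left(f{\left(3 \right)} \right)} w{\left(-14 \right)} = - 138 \frac{125 \left(5 + 3\right)}{27} \left(- \frac{1}{3}\right) = - 138 \cdot \frac{125}{27} \cdot 8 \left(- \frac{1}{3}\right) = \left(-138\right) \frac{1000}{27} \left(- \frac{1}{3}\right) = \left(- \frac{46000}{9}\right) \left(- \frac{1}{3}\right) = \frac{46000}{27}$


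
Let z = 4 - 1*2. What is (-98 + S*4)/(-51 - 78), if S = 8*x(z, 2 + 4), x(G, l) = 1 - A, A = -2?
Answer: 2/129 ≈ 0.015504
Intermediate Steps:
z = 2 (z = 4 - 2 = 2)
x(G, l) = 3 (x(G, l) = 1 - 1*(-2) = 1 + 2 = 3)
S = 24 (S = 8*3 = 24)
(-98 + S*4)/(-51 - 78) = (-98 + 24*4)/(-51 - 78) = (-98 + 96)/(-129) = -2*(-1/129) = 2/129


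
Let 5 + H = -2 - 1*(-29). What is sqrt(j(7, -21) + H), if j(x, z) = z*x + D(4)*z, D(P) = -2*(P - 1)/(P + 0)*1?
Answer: I*sqrt(374)/2 ≈ 9.6695*I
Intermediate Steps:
D(P) = -2*(-1 + P)/P (D(P) = -2*(-1 + P)/P*1 = -2*(-1 + P)/P)
j(x, z) = -3*z/2 + x*z (j(x, z) = z*x + (-2 + 2/4)*z = x*z + (-2 + 2*(1/4))*z = x*z + (-2 + 1/2)*z = x*z - 3*z/2 = -3*z/2 + x*z)
H = 22 (H = -5 + (-2 - 1*(-29)) = -5 + (-2 + 29) = -5 + 27 = 22)
sqrt(j(7, -21) + H) = sqrt((1/2)*(-21)*(-3 + 2*7) + 22) = sqrt((1/2)*(-21)*(-3 + 14) + 22) = sqrt((1/2)*(-21)*11 + 22) = sqrt(-231/2 + 22) = sqrt(-187/2) = I*sqrt(374)/2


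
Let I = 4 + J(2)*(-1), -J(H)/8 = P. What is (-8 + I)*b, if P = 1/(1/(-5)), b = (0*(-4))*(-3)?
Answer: 0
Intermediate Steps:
b = 0 (b = 0*(-3) = 0)
P = -5 (P = 1/(-1/5) = -5)
J(H) = 40 (J(H) = -8*(-5) = 40)
I = -36 (I = 4 + 40*(-1) = 4 - 40 = -36)
(-8 + I)*b = (-8 - 36)*0 = -44*0 = 0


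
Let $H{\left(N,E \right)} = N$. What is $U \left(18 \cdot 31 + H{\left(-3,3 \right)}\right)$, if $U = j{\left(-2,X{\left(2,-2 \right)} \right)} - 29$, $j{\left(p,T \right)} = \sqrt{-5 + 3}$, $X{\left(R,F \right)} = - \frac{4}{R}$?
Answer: $-16095 + 555 i \sqrt{2} \approx -16095.0 + 784.89 i$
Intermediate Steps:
$j{\left(p,T \right)} = i \sqrt{2}$ ($j{\left(p,T \right)} = \sqrt{-2} = i \sqrt{2}$)
$U = -29 + i \sqrt{2}$ ($U = i \sqrt{2} - 29 = -29 + i \sqrt{2} \approx -29.0 + 1.4142 i$)
$U \left(18 \cdot 31 + H{\left(-3,3 \right)}\right) = \left(-29 + i \sqrt{2}\right) \left(18 \cdot 31 - 3\right) = \left(-29 + i \sqrt{2}\right) \left(558 - 3\right) = \left(-29 + i \sqrt{2}\right) 555 = -16095 + 555 i \sqrt{2}$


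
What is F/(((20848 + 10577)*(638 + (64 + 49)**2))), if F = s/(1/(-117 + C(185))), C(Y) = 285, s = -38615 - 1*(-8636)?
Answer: -559608/46812775 ≈ -0.011954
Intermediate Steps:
s = -29979 (s = -38615 + 8636 = -29979)
F = -5036472 (F = -29979/(1/(-117 + 285)) = -29979/(1/168) = -29979/1/168 = -29979*168 = -5036472)
F/(((20848 + 10577)*(638 + (64 + 49)**2))) = -5036472*1/((638 + (64 + 49)**2)*(20848 + 10577)) = -5036472*1/(31425*(638 + 113**2)) = -5036472*1/(31425*(638 + 12769)) = -5036472/(31425*13407) = -5036472/421314975 = -5036472*1/421314975 = -559608/46812775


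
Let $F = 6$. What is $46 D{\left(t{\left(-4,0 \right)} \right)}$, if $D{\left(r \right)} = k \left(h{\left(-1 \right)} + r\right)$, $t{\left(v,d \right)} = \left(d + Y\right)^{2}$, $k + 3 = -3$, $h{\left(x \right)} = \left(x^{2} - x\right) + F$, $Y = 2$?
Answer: $-3312$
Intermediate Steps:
$h{\left(x \right)} = 6 + x^{2} - x$ ($h{\left(x \right)} = \left(x^{2} - x\right) + 6 = 6 + x^{2} - x$)
$k = -6$ ($k = -3 - 3 = -6$)
$t{\left(v,d \right)} = \left(2 + d\right)^{2}$ ($t{\left(v,d \right)} = \left(d + 2\right)^{2} = \left(2 + d\right)^{2}$)
$D{\left(r \right)} = -48 - 6 r$ ($D{\left(r \right)} = - 6 \left(\left(6 + \left(-1\right)^{2} - -1\right) + r\right) = - 6 \left(\left(6 + 1 + 1\right) + r\right) = - 6 \left(8 + r\right) = -48 - 6 r$)
$46 D{\left(t{\left(-4,0 \right)} \right)} = 46 \left(-48 - 6 \left(2 + 0\right)^{2}\right) = 46 \left(-48 - 6 \cdot 2^{2}\right) = 46 \left(-48 - 24\right) = 46 \left(-72\right) = -3312$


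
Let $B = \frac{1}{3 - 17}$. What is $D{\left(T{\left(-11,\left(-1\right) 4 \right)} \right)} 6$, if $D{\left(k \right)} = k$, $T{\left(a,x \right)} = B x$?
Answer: $\frac{12}{7} \approx 1.7143$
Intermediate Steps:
$B = - \frac{1}{14}$ ($B = \frac{1}{-14} = - \frac{1}{14} \approx -0.071429$)
$T{\left(a,x \right)} = - \frac{x}{14}$
$D{\left(T{\left(-11,\left(-1\right) 4 \right)} \right)} 6 = - \frac{\left(-1\right) 4}{14} \cdot 6 = \left(- \frac{1}{14}\right) \left(-4\right) 6 = \frac{2}{7} \cdot 6 = \frac{12}{7}$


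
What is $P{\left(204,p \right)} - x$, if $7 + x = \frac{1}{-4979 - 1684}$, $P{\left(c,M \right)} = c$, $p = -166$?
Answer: $\frac{1405894}{6663} \approx 211.0$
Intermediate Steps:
$x = - \frac{46642}{6663}$ ($x = -7 + \frac{1}{-4979 - 1684} = -7 + \frac{1}{-6663} = -7 - \frac{1}{6663} = - \frac{46642}{6663} \approx -7.0002$)
$P{\left(204,p \right)} - x = 204 - - \frac{46642}{6663} = 204 + \frac{46642}{6663} = \frac{1405894}{6663}$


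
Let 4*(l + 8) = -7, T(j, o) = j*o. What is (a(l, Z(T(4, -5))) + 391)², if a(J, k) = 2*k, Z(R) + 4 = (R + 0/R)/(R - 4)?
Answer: 1331716/9 ≈ 1.4797e+5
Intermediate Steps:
Z(R) = -4 + R/(-4 + R) (Z(R) = -4 + (R + 0/R)/(R - 4) = -4 + (R + 0)/(-4 + R) = -4 + R/(-4 + R))
l = -39/4 (l = -8 + (¼)*(-7) = -8 - 7/4 = -39/4 ≈ -9.7500)
(a(l, Z(T(4, -5))) + 391)² = (2*((16 - 12*(-5))/(-4 + 4*(-5))) + 391)² = (2*((16 - 3*(-20))/(-4 - 20)) + 391)² = (2*((16 + 60)/(-24)) + 391)² = (2*(-1/24*76) + 391)² = (2*(-19/6) + 391)² = (-19/3 + 391)² = (1154/3)² = 1331716/9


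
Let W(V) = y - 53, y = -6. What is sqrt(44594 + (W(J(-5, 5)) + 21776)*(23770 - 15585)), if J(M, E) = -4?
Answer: sqrt(177798239) ≈ 13334.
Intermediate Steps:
W(V) = -59 (W(V) = -6 - 53 = -59)
sqrt(44594 + (W(J(-5, 5)) + 21776)*(23770 - 15585)) = sqrt(44594 + (-59 + 21776)*(23770 - 15585)) = sqrt(44594 + 21717*8185) = sqrt(44594 + 177753645) = sqrt(177798239)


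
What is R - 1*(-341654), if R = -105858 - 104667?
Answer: 131129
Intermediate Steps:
R = -210525
R - 1*(-341654) = -210525 - 1*(-341654) = -210525 + 341654 = 131129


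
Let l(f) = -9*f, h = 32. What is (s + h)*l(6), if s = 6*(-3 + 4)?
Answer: -2052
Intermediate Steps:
s = 6 (s = 6*1 = 6)
(s + h)*l(6) = (6 + 32)*(-9*6) = 38*(-54) = -2052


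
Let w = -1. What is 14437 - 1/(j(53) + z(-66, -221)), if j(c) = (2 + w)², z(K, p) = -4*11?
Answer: 620792/43 ≈ 14437.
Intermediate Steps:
z(K, p) = -44
j(c) = 1 (j(c) = (2 - 1)² = 1² = 1)
14437 - 1/(j(53) + z(-66, -221)) = 14437 - 1/(1 - 44) = 14437 - 1/(-43) = 14437 - 1*(-1/43) = 14437 + 1/43 = 620792/43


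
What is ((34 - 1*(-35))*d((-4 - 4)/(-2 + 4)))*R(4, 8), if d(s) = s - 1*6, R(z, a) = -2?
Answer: 1380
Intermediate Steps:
d(s) = -6 + s (d(s) = s - 6 = -6 + s)
((34 - 1*(-35))*d((-4 - 4)/(-2 + 4)))*R(4, 8) = ((34 - 1*(-35))*(-6 + (-4 - 4)/(-2 + 4)))*(-2) = ((34 + 35)*(-6 - 8/2))*(-2) = (69*(-6 - 8*1/2))*(-2) = (69*(-6 - 4))*(-2) = (69*(-10))*(-2) = -690*(-2) = 1380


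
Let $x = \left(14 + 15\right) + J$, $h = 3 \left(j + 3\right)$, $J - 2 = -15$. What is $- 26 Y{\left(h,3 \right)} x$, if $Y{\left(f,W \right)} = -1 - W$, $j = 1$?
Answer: $1664$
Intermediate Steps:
$J = -13$ ($J = 2 - 15 = -13$)
$h = 12$ ($h = 3 \left(1 + 3\right) = 3 \cdot 4 = 12$)
$x = 16$ ($x = \left(14 + 15\right) - 13 = 29 - 13 = 16$)
$- 26 Y{\left(h,3 \right)} x = - 26 \left(-1 - 3\right) 16 = \left(-26\right) \left(-4\right) 16 = 104 \cdot 16 = 1664$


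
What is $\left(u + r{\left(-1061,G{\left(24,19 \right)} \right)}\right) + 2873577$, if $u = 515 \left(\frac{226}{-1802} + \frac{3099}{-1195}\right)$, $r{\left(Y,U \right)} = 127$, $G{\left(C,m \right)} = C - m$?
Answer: $\frac{618519040554}{215339} \approx 2.8723 \cdot 10^{6}$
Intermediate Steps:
$u = - \frac{301505102}{215339}$ ($u = 515 \left(226 \left(- \frac{1}{1802}\right) + 3099 \left(- \frac{1}{1195}\right)\right) = 515 \left(- \frac{113}{901} - \frac{3099}{1195}\right) = 515 \left(- \frac{2927234}{1076695}\right) = - \frac{301505102}{215339} \approx -1400.1$)
$\left(u + r{\left(-1061,G{\left(24,19 \right)} \right)}\right) + 2873577 = \left(- \frac{301505102}{215339} + 127\right) + 2873577 = - \frac{274157049}{215339} + 2873577 = \frac{618519040554}{215339}$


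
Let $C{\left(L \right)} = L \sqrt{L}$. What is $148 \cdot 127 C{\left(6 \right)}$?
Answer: $112776 \sqrt{6} \approx 2.7624 \cdot 10^{5}$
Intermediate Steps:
$C{\left(L \right)} = L^{\frac{3}{2}}$
$148 \cdot 127 C{\left(6 \right)} = 148 \cdot 127 \cdot 6^{\frac{3}{2}} = 18796 \cdot 6 \sqrt{6} = 112776 \sqrt{6}$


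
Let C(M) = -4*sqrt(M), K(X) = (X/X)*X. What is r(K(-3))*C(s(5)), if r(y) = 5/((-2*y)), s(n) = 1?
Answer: -10/3 ≈ -3.3333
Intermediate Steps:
K(X) = X (K(X) = 1*X = X)
r(y) = -5/(2*y) (r(y) = 5*(-1/(2*y)) = -5/(2*y))
r(K(-3))*C(s(5)) = (-5/2/(-3))*(-4*sqrt(1)) = (-5/2*(-1/3))*(-4*1) = (5/6)*(-4) = -10/3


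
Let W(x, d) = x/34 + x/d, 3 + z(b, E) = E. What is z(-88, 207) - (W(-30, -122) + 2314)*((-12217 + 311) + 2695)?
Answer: 362246126/17 ≈ 2.1309e+7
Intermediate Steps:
z(b, E) = -3 + E
W(x, d) = x/34 + x/d (W(x, d) = x*(1/34) + x/d = x/34 + x/d)
z(-88, 207) - (W(-30, -122) + 2314)*((-12217 + 311) + 2695) = (-3 + 207) - (((1/34)*(-30) - 30/(-122)) + 2314)*((-12217 + 311) + 2695) = 204 - ((-15/17 - 30*(-1/122)) + 2314)*(-11906 + 2695) = 204 - ((-15/17 + 15/61) + 2314)*(-9211) = 204 - (-660/1037 + 2314)*(-9211) = 204 - 2398958*(-9211)/1037 = 204 - 1*(-362242658/17) = 204 + 362242658/17 = 362246126/17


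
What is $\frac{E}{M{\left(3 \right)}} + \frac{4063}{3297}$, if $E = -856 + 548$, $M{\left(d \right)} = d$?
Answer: $- \frac{334429}{3297} \approx -101.43$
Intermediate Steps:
$E = -308$
$\frac{E}{M{\left(3 \right)}} + \frac{4063}{3297} = - \frac{308}{3} + \frac{4063}{3297} = - \frac{334429}{3297}$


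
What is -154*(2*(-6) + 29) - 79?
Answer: -2697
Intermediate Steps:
-154*(2*(-6) + 29) - 79 = -154*(-12 + 29) - 79 = -154*17 - 79 = -2618 - 79 = -2697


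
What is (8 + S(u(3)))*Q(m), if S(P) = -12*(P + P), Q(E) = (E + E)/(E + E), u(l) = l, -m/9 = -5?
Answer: -64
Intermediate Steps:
m = 45 (m = -9*(-5) = 45)
Q(E) = 1 (Q(E) = (2*E)/((2*E)) = (2*E)*(1/(2*E)) = 1)
S(P) = -24*P
(8 + S(u(3)))*Q(m) = (8 - 24*3)*1 = (8 - 72)*1 = -64*1 = -64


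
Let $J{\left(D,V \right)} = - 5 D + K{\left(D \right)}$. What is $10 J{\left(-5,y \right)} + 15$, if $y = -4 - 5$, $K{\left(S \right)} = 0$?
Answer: $265$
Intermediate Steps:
$y = -9$
$J{\left(D,V \right)} = - 5 D$ ($J{\left(D,V \right)} = - 5 D + 0 = - 5 D$)
$10 J{\left(-5,y \right)} + 15 = 10 \left(\left(-5\right) \left(-5\right)\right) + 15 = 10 \cdot 25 + 15 = 250 + 15 = 265$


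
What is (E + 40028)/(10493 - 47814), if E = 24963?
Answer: -64991/37321 ≈ -1.7414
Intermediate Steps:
(E + 40028)/(10493 - 47814) = (24963 + 40028)/(10493 - 47814) = 64991/(-37321) = 64991*(-1/37321) = -64991/37321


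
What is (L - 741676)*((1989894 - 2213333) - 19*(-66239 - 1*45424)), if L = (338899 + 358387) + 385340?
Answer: 647176970100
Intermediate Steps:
L = 1082626 (L = 697286 + 385340 = 1082626)
(L - 741676)*((1989894 - 2213333) - 19*(-66239 - 1*45424)) = (1082626 - 741676)*((1989894 - 2213333) - 19*(-66239 - 1*45424)) = 340950*(-223439 - 19*(-66239 - 45424)) = 340950*(-223439 - 19*(-111663)) = 340950*(-223439 + 2121597) = 340950*1898158 = 647176970100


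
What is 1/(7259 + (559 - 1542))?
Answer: 1/6276 ≈ 0.00015934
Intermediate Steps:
1/(7259 + (559 - 1542)) = 1/(7259 - 983) = 1/6276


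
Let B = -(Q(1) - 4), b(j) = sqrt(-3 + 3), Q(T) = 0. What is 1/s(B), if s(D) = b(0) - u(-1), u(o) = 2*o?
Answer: 1/2 ≈ 0.50000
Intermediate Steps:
b(j) = 0 (b(j) = sqrt(0) = 0)
B = 4 (B = -(0 - 4) = -1*(-4) = 4)
s(D) = 2 (s(D) = 0 - 2*(-1) = 0 - 1*(-2) = 0 + 2 = 2)
1/s(B) = 1/2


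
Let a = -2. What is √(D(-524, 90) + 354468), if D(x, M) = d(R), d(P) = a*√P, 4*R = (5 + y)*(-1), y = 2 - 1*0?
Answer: √(354468 - I*√7) ≈ 595.37 - 0.002*I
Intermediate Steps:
y = 2 (y = 2 + 0 = 2)
R = -7/4 (R = ((5 + 2)*(-1))/4 = (7*(-1))/4 = (¼)*(-7) = -7/4 ≈ -1.7500)
d(P) = -2*√P
D(x, M) = -I*√7
√(D(-524, 90) + 354468) = √(-I*√7 + 354468) = √(354468 - I*√7)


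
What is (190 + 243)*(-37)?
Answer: -16021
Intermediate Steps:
(190 + 243)*(-37) = 433*(-37) = -16021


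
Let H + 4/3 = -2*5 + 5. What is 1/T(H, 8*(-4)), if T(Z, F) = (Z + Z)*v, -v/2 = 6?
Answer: 1/152 ≈ 0.0065789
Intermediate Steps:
v = -12 (v = -2*6 = -12)
H = -19/3 (H = -4/3 + (-2*5 + 5) = -4/3 + (-10 + 5) = -4/3 - 5 = -19/3 ≈ -6.3333)
T(Z, F) = -24*Z (T(Z, F) = (Z + Z)*(-12) = (2*Z)*(-12) = -24*Z)
1/T(H, 8*(-4)) = 1/(-24*(-19/3)) = 1/152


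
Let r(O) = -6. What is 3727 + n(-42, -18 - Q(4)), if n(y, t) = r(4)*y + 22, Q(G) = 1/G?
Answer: 4001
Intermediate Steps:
n(y, t) = 22 - 6*y (n(y, t) = -6*y + 22 = 22 - 6*y)
3727 + n(-42, -18 - Q(4)) = 3727 + (22 - 6*(-42)) = 3727 + (22 + 252) = 3727 + 274 = 4001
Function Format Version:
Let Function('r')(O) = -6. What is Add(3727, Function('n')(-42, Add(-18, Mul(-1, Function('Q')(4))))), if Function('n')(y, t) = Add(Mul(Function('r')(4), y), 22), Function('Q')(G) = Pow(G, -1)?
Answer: 4001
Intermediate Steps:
Function('n')(y, t) = Add(22, Mul(-6, y)) (Function('n')(y, t) = Add(Mul(-6, y), 22) = Add(22, Mul(-6, y)))
Add(3727, Function('n')(-42, Add(-18, Mul(-1, Function('Q')(4))))) = Add(3727, Add(22, Mul(-6, -42))) = Add(3727, Add(22, 252)) = Add(3727, 274) = 4001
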